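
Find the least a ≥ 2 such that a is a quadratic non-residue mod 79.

3

(2/79) = +1, so 2 is a residue.
(3/79) = −1, so 3 is the smallest positive non-residue mod 79.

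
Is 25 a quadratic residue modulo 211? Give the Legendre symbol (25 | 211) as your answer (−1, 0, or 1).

1

Euler's criterion: (25/211) ≡ 25^105 (mod 211).
25^2 ≡ 203 (mod 211)
25^4 ≡ 64 (mod 211)
25^8 ≡ 87 (mod 211)
25^16 ≡ 184 (mod 211)
25^32 ≡ 96 (mod 211)
25^64 ≡ 143 (mod 211)
25^105 = 25^(64+32+8+1) ≡ 1 (mod 211).
Result is 1, so (25/211) = 1.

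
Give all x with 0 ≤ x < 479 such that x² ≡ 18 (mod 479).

Since 479 ≡ 3 (mod 4), a square root of 18 is 18^((479+1)/4) = 18^120 mod 479.
Repeated squaring: 18^2≡324, 18^4≡75, 18^8≡356, 18^16≡280, 18^32≡323, 18^64≡386 (mod 479).
18^120 = 18^(64+32+16+8) ≡ 397 (mod 479).
Check: 397² = 157609 ≡ 18 (mod 479). The two roots are 82 and 397.

82, 397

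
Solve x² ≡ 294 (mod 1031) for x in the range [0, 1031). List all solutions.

Since 1031 ≡ 3 (mod 4), a square root of 294 is 294^((1031+1)/4) = 294^258 mod 1031.
Repeated squaring: 294^2≡863, 294^4≡387, 294^8≡274, 294^16≡844, 294^32≡946, 294^64≡8, 294^128≡64, 294^256≡1003 (mod 1031).
294^258 = 294^(256+2) ≡ 580 (mod 1031).
Check: 580² = 336400 ≡ 294 (mod 1031). The two roots are 451 and 580.

451, 580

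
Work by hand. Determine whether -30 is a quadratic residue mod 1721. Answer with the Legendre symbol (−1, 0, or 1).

First reduce: -30 ≡ 1691 (mod 1721).
Reciprocity: 1691 ≡ 3 and 1721 ≡ 1 (mod 4), so (1691/1721) = +(1721/1691).
Reduce top mod 1691: now compute (30/1691).
Pull out 2: since 1691 ≡ 3 (mod 8), (2/1691) = -1.
Reciprocity: 15 ≡ 3 and 1691 ≡ 3 (mod 4), so (15/1691) = −(1691/15).
Reduce top mod 15: now compute (11/15).
Reciprocity: 11 ≡ 3 and 15 ≡ 3 (mod 4), so (11/15) = −(15/11).
Reduce top mod 11: now compute (4/11).
Pull out 2^2: since 11 ≡ 3 (mod 8), (2/11) = -1, so (2/11)^2 = +1.
Reached (1/11) = 1. Collecting the sign flips along the way, the symbol is -1.

-1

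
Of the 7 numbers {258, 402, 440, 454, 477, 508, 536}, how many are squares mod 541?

4

(258/541) = -1 → non-residue.
(402/541) = +1 → QR.
(440/541) = +1 → QR.
(454/541) = -1 → non-residue.
(477/541) = +1 → QR.
(508/541) = -1 → non-residue.
(536/541) = +1 → QR.
Total quadratic residues among the 7: 4.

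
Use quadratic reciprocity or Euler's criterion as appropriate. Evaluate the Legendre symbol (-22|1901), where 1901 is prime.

First reduce: -22 ≡ 1879 (mod 1901).
Reciprocity: 1879 ≡ 3 and 1901 ≡ 1 (mod 4), so (1879/1901) = +(1901/1879).
Reduce top mod 1879: now compute (22/1879).
Pull out 2: since 1879 ≡ 7 (mod 8), (2/1879) = +1.
Reciprocity: 11 ≡ 3 and 1879 ≡ 3 (mod 4), so (11/1879) = −(1879/11).
Reduce top mod 11: now compute (9/11).
Reciprocity: 9 ≡ 1 and 11 ≡ 3 (mod 4), so (9/11) = +(11/9).
Reduce top mod 9: now compute (2/9).
Pull out 2: since 9 ≡ 1 (mod 8), (2/9) = +1.
Reached (1/9) = 1. Collecting the sign flips along the way, the symbol is -1.

-1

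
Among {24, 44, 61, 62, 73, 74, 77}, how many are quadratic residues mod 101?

2

(24/101) = +1 → QR.
(44/101) = -1 → non-residue.
(61/101) = -1 → non-residue.
(62/101) = -1 → non-residue.
(73/101) = -1 → non-residue.
(74/101) = -1 → non-residue.
(77/101) = +1 → QR.
Total quadratic residues among the 7: 2.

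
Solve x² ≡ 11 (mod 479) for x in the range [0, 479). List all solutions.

Since 479 ≡ 3 (mod 4), a square root of 11 is 11^((479+1)/4) = 11^120 mod 479.
Repeated squaring: 11^2≡121, 11^4≡271, 11^8≡154, 11^16≡245, 11^32≡150, 11^64≡466 (mod 479).
11^120 = 11^(64+32+16+8) ≡ 421 (mod 479).
Check: 421² = 177241 ≡ 11 (mod 479). The two roots are 58 and 421.

58, 421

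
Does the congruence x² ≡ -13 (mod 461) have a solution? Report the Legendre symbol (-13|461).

Euler's criterion: (-13/461) ≡ 448^230 (mod 461).
448^2 ≡ 169 (mod 461)
448^4 ≡ 440 (mod 461)
448^8 ≡ 441 (mod 461)
448^16 ≡ 400 (mod 461)
448^32 ≡ 33 (mod 461)
448^64 ≡ 167 (mod 461)
448^128 ≡ 229 (mod 461)
448^230 = 448^(128+64+32+4+2) ≡ 460 (mod 461).
Result is 460 ≡ −1, so (-13/461) = −1.

-1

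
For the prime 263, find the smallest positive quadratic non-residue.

5

(2/263) = +1, so 2 is a residue.
(3/263) = +1, so 3 is a residue.
(4/263) = +1, so 4 is a residue.
(5/263) = −1, so 5 is the smallest positive non-residue mod 263.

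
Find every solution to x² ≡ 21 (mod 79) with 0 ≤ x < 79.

Since 79 ≡ 3 (mod 4), a square root of 21 is 21^((79+1)/4) = 21^20 mod 79.
Repeated squaring: 21^2≡46, 21^4≡62, 21^8≡52, 21^16≡18 (mod 79).
21^20 = 21^(16+4) ≡ 10 (mod 79).
Check: 10² = 100 ≡ 21 (mod 79). The two roots are 10 and 69.

10, 69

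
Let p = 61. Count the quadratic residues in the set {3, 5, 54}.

2

(3/61) = +1 → QR.
(5/61) = +1 → QR.
(54/61) = -1 → non-residue.
Total quadratic residues among the 3: 2.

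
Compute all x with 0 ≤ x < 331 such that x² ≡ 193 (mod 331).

155, 176

Since 331 ≡ 3 (mod 4), a square root of 193 is 193^((331+1)/4) = 193^83 mod 331.
Repeated squaring: 193^2≡177, 193^4≡215, 193^8≡216, 193^16≡316, 193^32≡225, 193^64≡313 (mod 331).
193^83 = 193^(64+16+2+1) ≡ 155 (mod 331).
Check: 155² = 24025 ≡ 193 (mod 331). The two roots are 155 and 176.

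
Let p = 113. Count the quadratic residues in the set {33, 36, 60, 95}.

3

(33/113) = -1 → non-residue.
(36/113) = +1 → QR.
(60/113) = +1 → QR.
(95/113) = +1 → QR.
Total quadratic residues among the 4: 3.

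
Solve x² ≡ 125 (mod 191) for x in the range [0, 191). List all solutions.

70, 121

Since 191 ≡ 3 (mod 4), a square root of 125 is 125^((191+1)/4) = 125^48 mod 191.
Repeated squaring: 125^2≡154, 125^4≡32, 125^8≡69, 125^16≡177, 125^32≡5 (mod 191).
125^48 = 125^(32+16) ≡ 121 (mod 191).
Check: 121² = 14641 ≡ 125 (mod 191). The two roots are 70 and 121.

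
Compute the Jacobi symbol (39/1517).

Reciprocity: 39 ≡ 3 and 1517 ≡ 1 (mod 4), so (39/1517) = +(1517/39).
Reduce top mod 39: now compute (35/39).
Reciprocity: 35 ≡ 3 and 39 ≡ 3 (mod 4), so (35/39) = −(39/35).
Reduce top mod 35: now compute (4/35).
Pull out 2^2: since 35 ≡ 3 (mod 8), (2/35) = -1, so (2/35)^2 = +1.
Reached (1/35) = 1. Collecting the sign flips along the way, the symbol is -1.

-1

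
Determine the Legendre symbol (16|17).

Pull out 2^4: since 17 ≡ 1 (mod 8), (2/17) = +1, so (2/17)^4 = +1.
Reached (1/17) = 1. Collecting the sign flips along the way, the symbol is +1.

1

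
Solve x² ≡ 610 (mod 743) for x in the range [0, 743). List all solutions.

Since 743 ≡ 3 (mod 4), a square root of 610 is 610^((743+1)/4) = 610^186 mod 743.
Repeated squaring: 610^2≡600, 610^4≡388, 610^8≡458, 610^16≡238, 610^32≡176, 610^64≡513, 610^128≡147 (mod 743).
610^186 = 610^(128+32+16+8+2) ≡ 242 (mod 743).
Check: 242² = 58564 ≡ 610 (mod 743). The two roots are 242 and 501.

242, 501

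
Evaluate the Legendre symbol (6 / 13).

-1

Euler's criterion: (6/13) ≡ 6^6 (mod 13).
6^2 ≡ 10 (mod 13)
6^4 ≡ 9 (mod 13)
6^6 = 6^(4+2) ≡ 12 (mod 13).
Result is 12 ≡ −1, so (6/13) = −1.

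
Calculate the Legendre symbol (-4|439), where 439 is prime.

-1

First reduce: -4 ≡ 435 (mod 439).
Reciprocity: 435 ≡ 3 and 439 ≡ 3 (mod 4), so (435/439) = −(439/435).
Reduce top mod 435: now compute (4/435).
Pull out 2^2: since 435 ≡ 3 (mod 8), (2/435) = -1, so (2/435)^2 = +1.
Reached (1/435) = 1. Collecting the sign flips along the way, the symbol is -1.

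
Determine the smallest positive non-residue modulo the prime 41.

(2/41) = +1, so 2 is a residue.
(3/41) = −1, so 3 is the smallest positive non-residue mod 41.

3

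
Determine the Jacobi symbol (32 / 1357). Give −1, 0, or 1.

-1

Pull out 2^5: since 1357 ≡ 5 (mod 8), (2/1357) = -1, so (2/1357)^5 = -1.
Reached (1/1357) = 1. Collecting the sign flips along the way, the symbol is -1.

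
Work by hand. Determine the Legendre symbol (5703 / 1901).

0

First reduce: 5703 ≡ 0 (mod 1901).
Top reduces to 0: gcd > 1, so the symbol is 0.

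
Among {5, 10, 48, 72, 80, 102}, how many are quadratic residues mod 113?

(5/113) = -1 → non-residue.
(10/113) = -1 → non-residue.
(48/113) = -1 → non-residue.
(72/113) = +1 → QR.
(80/113) = -1 → non-residue.
(102/113) = +1 → QR.
Total quadratic residues among the 6: 2.

2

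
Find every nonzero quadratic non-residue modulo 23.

Square k = 1,…,11 (k and 23−k give the same square):
1²=1, 2²=4, 3²=9, 4²=16, 5²≡2, 6²≡13, 7²≡3, 8²≡18, 9²≡12, 10²≡8, 11²≡6 (mod 23).
The residues are {1, 2, 3, 4, 6, 8, 9, 12, 13, 16, 18}; the non-residues are the remaining 11 nonzero classes.

5, 7, 10, 11, 14, 15, 17, 19, 20, 21, 22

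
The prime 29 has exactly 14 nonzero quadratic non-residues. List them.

Square k = 1,…,14 (k and 29−k give the same square):
1²=1, 2²=4, 3²=9, 4²=16, 5²=25, 6²≡7, 7²≡20, 8²≡6, 9²≡23, 10²≡13, 11²≡5, 12²≡28, 13²≡24, 14²≡22 (mod 29).
The residues are {1, 4, 5, 6, 7, 9, 13, 16, 20, 22, 23, 24, 25, 28}; the non-residues are the remaining 14 nonzero classes.

2,3,8,10,11,12,14,15,17,18,19,21,26,27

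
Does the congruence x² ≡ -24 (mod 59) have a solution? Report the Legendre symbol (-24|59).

Euler's criterion: (-24/59) ≡ 35^29 (mod 59).
35^2 ≡ 45 (mod 59)
35^4 ≡ 19 (mod 59)
35^8 ≡ 7 (mod 59)
35^16 ≡ 49 (mod 59)
35^29 = 35^(16+8+4+1) ≡ 1 (mod 59).
Result is 1, so (-24/59) = 1.

1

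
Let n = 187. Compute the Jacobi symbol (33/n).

0

Reciprocity: 33 ≡ 1 and 187 ≡ 3 (mod 4), so (33/187) = +(187/33).
Reduce top mod 33: now compute (22/33).
Pull out 2: since 33 ≡ 1 (mod 8), (2/33) = +1.
Reciprocity: 11 ≡ 3 and 33 ≡ 1 (mod 4), so (11/33) = +(33/11).
Reduce top mod 11: now compute (0/11).
Top reduces to 0: gcd > 1, so the symbol is 0.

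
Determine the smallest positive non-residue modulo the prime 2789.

(2/2789) = −1, so 2 is the smallest positive non-residue mod 2789.

2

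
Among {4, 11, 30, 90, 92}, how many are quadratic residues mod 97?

(4/97) = +1 → QR.
(11/97) = +1 → QR.
(30/97) = -1 → non-residue.
(90/97) = -1 → non-residue.
(92/97) = -1 → non-residue.
Total quadratic residues among the 5: 2.

2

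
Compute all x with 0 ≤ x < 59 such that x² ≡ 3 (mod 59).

11, 48

Since 59 ≡ 3 (mod 4), a square root of 3 is 3^((59+1)/4) = 3^15 mod 59.
Repeated squaring: 3^2≡9, 3^4≡22, 3^8≡12 (mod 59).
3^15 = 3^(8+4+2+1) ≡ 48 (mod 59).
Check: 48² = 2304 ≡ 3 (mod 59). The two roots are 11 and 48.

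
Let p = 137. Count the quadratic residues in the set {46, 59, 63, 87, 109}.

4

(46/137) = -1 → non-residue.
(59/137) = +1 → QR.
(63/137) = +1 → QR.
(87/137) = +1 → QR.
(109/137) = +1 → QR.
Total quadratic residues among the 5: 4.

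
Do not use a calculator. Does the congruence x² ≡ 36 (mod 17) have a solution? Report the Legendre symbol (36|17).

Euler's criterion: (36/17) ≡ 2^8 (mod 17).
2^2 ≡ 4 (mod 17)
2^4 ≡ 16 (mod 17)
2^8 ≡ 1 (mod 17)
2^8 = 2^(8) ≡ 1 (mod 17).
Result is 1, so (36/17) = 1.

1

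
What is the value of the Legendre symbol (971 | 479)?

First reduce: 971 ≡ 13 (mod 479).
Reciprocity: 13 ≡ 1 and 479 ≡ 3 (mod 4), so (13/479) = +(479/13).
Reduce top mod 13: now compute (11/13).
Reciprocity: 11 ≡ 3 and 13 ≡ 1 (mod 4), so (11/13) = +(13/11).
Reduce top mod 11: now compute (2/11).
Pull out 2: since 11 ≡ 3 (mod 8), (2/11) = -1.
Reached (1/11) = 1. Collecting the sign flips along the way, the symbol is -1.

-1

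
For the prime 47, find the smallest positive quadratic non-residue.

5

(2/47) = +1, so 2 is a residue.
(3/47) = +1, so 3 is a residue.
(4/47) = +1, so 4 is a residue.
(5/47) = −1, so 5 is the smallest positive non-residue mod 47.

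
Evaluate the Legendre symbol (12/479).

Pull out 2^2: since 479 ≡ 7 (mod 8), (2/479) = +1, so (2/479)^2 = +1.
Reciprocity: 3 ≡ 3 and 479 ≡ 3 (mod 4), so (3/479) = −(479/3).
Reduce top mod 3: now compute (2/3).
Pull out 2: since 3 ≡ 3 (mod 8), (2/3) = -1.
Reached (1/3) = 1. Collecting the sign flips along the way, the symbol is +1.

1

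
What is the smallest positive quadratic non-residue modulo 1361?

3

(2/1361) = +1, so 2 is a residue.
(3/1361) = −1, so 3 is the smallest positive non-residue mod 1361.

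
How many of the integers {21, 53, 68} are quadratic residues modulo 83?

(21/83) = +1 → QR.
(53/83) = -1 → non-residue.
(68/83) = +1 → QR.
Total quadratic residues among the 3: 2.

2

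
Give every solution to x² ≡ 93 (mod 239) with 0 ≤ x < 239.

103, 136

Since 239 ≡ 3 (mod 4), a square root of 93 is 93^((239+1)/4) = 93^60 mod 239.
Repeated squaring: 93^2≡45, 93^4≡113, 93^8≡102, 93^16≡127, 93^32≡116 (mod 239).
93^60 = 93^(32+16+8+4) ≡ 136 (mod 239).
Check: 136² = 18496 ≡ 93 (mod 239). The two roots are 103 and 136.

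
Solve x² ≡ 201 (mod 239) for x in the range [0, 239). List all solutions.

Since 239 ≡ 3 (mod 4), a square root of 201 is 201^((239+1)/4) = 201^60 mod 239.
Repeated squaring: 201^2≡10, 201^4≡100, 201^8≡201, 201^16≡10, 201^32≡100 (mod 239).
201^60 = 201^(32+16+8+4) ≡ 100 (mod 239).
Check: 100² = 10000 ≡ 201 (mod 239). The two roots are 100 and 139.

100, 139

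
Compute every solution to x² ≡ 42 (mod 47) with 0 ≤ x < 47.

Since 47 ≡ 3 (mod 4), a square root of 42 is 42^((47+1)/4) = 42^12 mod 47.
Repeated squaring: 42^2≡25, 42^4≡14, 42^8≡8 (mod 47).
42^12 = 42^(8+4) ≡ 18 (mod 47).
Check: 18² = 324 ≡ 42 (mod 47). The two roots are 18 and 29.

18, 29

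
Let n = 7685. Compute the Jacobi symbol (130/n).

0

Pull out 2: since 7685 ≡ 5 (mod 8), (2/7685) = -1.
Reciprocity: 65 ≡ 1 and 7685 ≡ 1 (mod 4), so (65/7685) = +(7685/65).
Reduce top mod 65: now compute (15/65).
Reciprocity: 15 ≡ 3 and 65 ≡ 1 (mod 4), so (15/65) = +(65/15).
Reduce top mod 15: now compute (5/15).
Reciprocity: 5 ≡ 1 and 15 ≡ 3 (mod 4), so (5/15) = +(15/5).
Reduce top mod 5: now compute (0/5).
Top reduces to 0: gcd > 1, so the symbol is 0.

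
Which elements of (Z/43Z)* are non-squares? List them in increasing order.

Square k = 1,…,21 (k and 43−k give the same square):
1²=1, 2²=4, 3²=9, 4²=16, 5²=25, 6²=36, 7²≡6, 8²≡21, 9²≡38, 10²≡14, 11²≡35, 12²≡15, 13²≡40, 14²≡24, 15²≡10, 16²≡41, 17²≡31, 18²≡23, 19²≡17, 20²≡13, 21²≡11 (mod 43).
The residues are {1, 4, 6, 9, 10, 11, 13, 14, 15, 16, 17, 21, 23, 24, 25, 31, 35, 36, 38, 40, 41}; the non-residues are the remaining 21 nonzero classes.

2, 3, 5, 7, 8, 12, 18, 19, 20, 22, 26, 27, 28, 29, 30, 32, 33, 34, 37, 39, 42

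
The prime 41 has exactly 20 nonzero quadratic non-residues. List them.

3,6,7,11,12,13,14,15,17,19,22,24,26,27,28,29,30,34,35,38

Square k = 1,…,20 (k and 41−k give the same square):
1²=1, 2²=4, 3²=9, 4²=16, 5²=25, 6²=36, 7²≡8, 8²≡23, 9²≡40, 10²≡18, 11²≡39, 12²≡21, 13²≡5, 14²≡32, 15²≡20, 16²≡10, 17²≡2, 18²≡37, 19²≡33, 20²≡31 (mod 41).
The residues are {1, 2, 4, 5, 8, 9, 10, 16, 18, 20, 21, 23, 25, 31, 32, 33, 36, 37, 39, 40}; the non-residues are the remaining 20 nonzero classes.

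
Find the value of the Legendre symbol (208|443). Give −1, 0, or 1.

Pull out 2^4: since 443 ≡ 3 (mod 8), (2/443) = -1, so (2/443)^4 = +1.
Reciprocity: 13 ≡ 1 and 443 ≡ 3 (mod 4), so (13/443) = +(443/13).
Reduce top mod 13: now compute (1/13).
Reached (1/13) = 1. Collecting the sign flips along the way, the symbol is +1.

1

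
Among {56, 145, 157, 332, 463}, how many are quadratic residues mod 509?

3

(56/509) = +1 → QR.
(145/509) = +1 → QR.
(157/509) = -1 → non-residue.
(332/509) = +1 → QR.
(463/509) = -1 → non-residue.
Total quadratic residues among the 5: 3.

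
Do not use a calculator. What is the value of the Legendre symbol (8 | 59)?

Pull out 2^3: since 59 ≡ 3 (mod 8), (2/59) = -1, so (2/59)^3 = -1.
Reached (1/59) = 1. Collecting the sign flips along the way, the symbol is -1.

-1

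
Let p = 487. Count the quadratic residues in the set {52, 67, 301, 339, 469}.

(52/487) = -1 → non-residue.
(67/487) = +1 → QR.
(301/487) = +1 → QR.
(339/487) = +1 → QR.
(469/487) = -1 → non-residue.
Total quadratic residues among the 5: 3.

3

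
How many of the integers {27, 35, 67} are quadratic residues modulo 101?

0

(27/101) = -1 → non-residue.
(35/101) = -1 → non-residue.
(67/101) = -1 → non-residue.
Total quadratic residues among the 3: 0.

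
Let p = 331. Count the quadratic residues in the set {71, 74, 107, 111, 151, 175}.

(71/331) = +1 → QR.
(74/331) = +1 → QR.
(107/331) = -1 → non-residue.
(111/331) = +1 → QR.
(151/331) = -1 → non-residue.
(175/331) = -1 → non-residue.
Total quadratic residues among the 6: 3.

3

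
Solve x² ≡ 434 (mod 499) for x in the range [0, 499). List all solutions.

Since 499 ≡ 3 (mod 4), a square root of 434 is 434^((499+1)/4) = 434^125 mod 499.
Repeated squaring: 434^2≡233, 434^4≡397, 434^8≡424, 434^16≡136, 434^32≡33, 434^64≡91 (mod 499).
434^125 = 434^(64+32+16+8+4+1) ≡ 292 (mod 499).
Check: 292² = 85264 ≡ 434 (mod 499). The two roots are 207 and 292.

207, 292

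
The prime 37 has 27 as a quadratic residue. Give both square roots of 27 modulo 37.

37 ≡ 1 (mod 4), so we find a root by search.
Trying successive values, 8² = 64 ≡ 27 (mod 37). The other root is 37 − 8 = 29.

8, 29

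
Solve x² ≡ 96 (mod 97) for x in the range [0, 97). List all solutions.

97 ≡ 1 (mod 4), so we find a root by search.
Trying successive values, 22² = 484 ≡ 96 (mod 97). The other root is 97 − 22 = 75.

22, 75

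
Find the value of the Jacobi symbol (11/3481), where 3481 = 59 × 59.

1

Reciprocity: 11 ≡ 3 and 3481 ≡ 1 (mod 4), so (11/3481) = +(3481/11).
Reduce top mod 11: now compute (5/11).
Reciprocity: 5 ≡ 1 and 11 ≡ 3 (mod 4), so (5/11) = +(11/5).
Reduce top mod 5: now compute (1/5).
Reached (1/5) = 1. Collecting the sign flips along the way, the symbol is +1.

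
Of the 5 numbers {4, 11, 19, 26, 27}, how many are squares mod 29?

(4/29) = +1 → QR.
(11/29) = -1 → non-residue.
(19/29) = -1 → non-residue.
(26/29) = -1 → non-residue.
(27/29) = -1 → non-residue.
Total quadratic residues among the 5: 1.

1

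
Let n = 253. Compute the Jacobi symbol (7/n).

1

Reciprocity: 7 ≡ 3 and 253 ≡ 1 (mod 4), so (7/253) = +(253/7).
Reduce top mod 7: now compute (1/7).
Reached (1/7) = 1. Collecting the sign flips along the way, the symbol is +1.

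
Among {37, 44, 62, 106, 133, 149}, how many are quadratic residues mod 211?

3

(37/211) = +1 → QR.
(44/211) = +1 → QR.
(62/211) = +1 → QR.
(106/211) = -1 → non-residue.
(133/211) = -1 → non-residue.
(149/211) = -1 → non-residue.
Total quadratic residues among the 6: 3.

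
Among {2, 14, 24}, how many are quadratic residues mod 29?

1

(2/29) = -1 → non-residue.
(14/29) = -1 → non-residue.
(24/29) = +1 → QR.
Total quadratic residues among the 3: 1.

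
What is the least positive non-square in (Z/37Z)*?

(2/37) = −1, so 2 is the smallest positive non-residue mod 37.

2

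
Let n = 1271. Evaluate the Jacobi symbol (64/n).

1

Pull out 2^6: since 1271 ≡ 7 (mod 8), (2/1271) = +1, so (2/1271)^6 = +1.
Reached (1/1271) = 1. Collecting the sign flips along the way, the symbol is +1.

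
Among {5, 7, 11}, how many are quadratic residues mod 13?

(5/13) = -1 → non-residue.
(7/13) = -1 → non-residue.
(11/13) = -1 → non-residue.
Total quadratic residues among the 3: 0.

0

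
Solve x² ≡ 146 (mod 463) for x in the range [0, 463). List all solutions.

Since 463 ≡ 3 (mod 4), a square root of 146 is 146^((463+1)/4) = 146^116 mod 463.
Repeated squaring: 146^2≡18, 146^4≡324, 146^8≡338, 146^16≡346, 146^32≡262, 146^64≡120 (mod 463).
146^116 = 146^(64+32+16+4) ≡ 226 (mod 463).
Check: 226² = 51076 ≡ 146 (mod 463). The two roots are 226 and 237.

226, 237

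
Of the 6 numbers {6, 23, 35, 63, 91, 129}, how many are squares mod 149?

4

(6/149) = +1 → QR.
(23/149) = -1 → non-residue.
(35/149) = +1 → QR.
(63/149) = +1 → QR.
(91/149) = -1 → non-residue.
(129/149) = +1 → QR.
Total quadratic residues among the 6: 4.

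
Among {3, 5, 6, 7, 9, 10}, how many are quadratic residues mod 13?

3

(3/13) = +1 → QR.
(5/13) = -1 → non-residue.
(6/13) = -1 → non-residue.
(7/13) = -1 → non-residue.
(9/13) = +1 → QR.
(10/13) = +1 → QR.
Total quadratic residues among the 6: 3.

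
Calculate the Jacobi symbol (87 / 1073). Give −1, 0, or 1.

Reciprocity: 87 ≡ 3 and 1073 ≡ 1 (mod 4), so (87/1073) = +(1073/87).
Reduce top mod 87: now compute (29/87).
Reciprocity: 29 ≡ 1 and 87 ≡ 3 (mod 4), so (29/87) = +(87/29).
Reduce top mod 29: now compute (0/29).
Top reduces to 0: gcd > 1, so the symbol is 0.

0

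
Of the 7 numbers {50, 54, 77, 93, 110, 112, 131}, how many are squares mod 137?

(50/137) = +1 → QR.
(54/137) = -1 → non-residue.
(77/137) = +1 → QR.
(93/137) = +1 → QR.
(110/137) = -1 → non-residue.
(112/137) = +1 → QR.
(131/137) = -1 → non-residue.
Total quadratic residues among the 7: 4.

4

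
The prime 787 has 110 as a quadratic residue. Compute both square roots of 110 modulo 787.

Since 787 ≡ 3 (mod 4), a square root of 110 is 110^((787+1)/4) = 110^197 mod 787.
Repeated squaring: 110^2≡295, 110^4≡455, 110^8≡44, 110^16≡362, 110^32≡402, 110^64≡269, 110^128≡744 (mod 787).
110^197 = 110^(128+64+4+1) ≡ 655 (mod 787).
Check: 655² = 429025 ≡ 110 (mod 787). The two roots are 132 and 655.

132, 655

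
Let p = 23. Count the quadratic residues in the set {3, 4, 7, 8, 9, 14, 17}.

(3/23) = +1 → QR.
(4/23) = +1 → QR.
(7/23) = -1 → non-residue.
(8/23) = +1 → QR.
(9/23) = +1 → QR.
(14/23) = -1 → non-residue.
(17/23) = -1 → non-residue.
Total quadratic residues among the 7: 4.

4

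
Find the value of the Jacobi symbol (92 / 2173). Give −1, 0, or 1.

-1

Pull out 2^2: since 2173 ≡ 5 (mod 8), (2/2173) = -1, so (2/2173)^2 = +1.
Reciprocity: 23 ≡ 3 and 2173 ≡ 1 (mod 4), so (23/2173) = +(2173/23).
Reduce top mod 23: now compute (11/23).
Reciprocity: 11 ≡ 3 and 23 ≡ 3 (mod 4), so (11/23) = −(23/11).
Reduce top mod 11: now compute (1/11).
Reached (1/11) = 1. Collecting the sign flips along the way, the symbol is -1.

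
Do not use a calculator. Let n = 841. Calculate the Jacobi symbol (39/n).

Reciprocity: 39 ≡ 3 and 841 ≡ 1 (mod 4), so (39/841) = +(841/39).
Reduce top mod 39: now compute (22/39).
Pull out 2: since 39 ≡ 7 (mod 8), (2/39) = +1.
Reciprocity: 11 ≡ 3 and 39 ≡ 3 (mod 4), so (11/39) = −(39/11).
Reduce top mod 11: now compute (6/11).
Pull out 2: since 11 ≡ 3 (mod 8), (2/11) = -1.
Reciprocity: 3 ≡ 3 and 11 ≡ 3 (mod 4), so (3/11) = −(11/3).
Reduce top mod 3: now compute (2/3).
Pull out 2: since 3 ≡ 3 (mod 8), (2/3) = -1.
Reached (1/3) = 1. Collecting the sign flips along the way, the symbol is +1.

1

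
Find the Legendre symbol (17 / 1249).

1

Reciprocity: 17 ≡ 1 and 1249 ≡ 1 (mod 4), so (17/1249) = +(1249/17).
Reduce top mod 17: now compute (8/17).
Pull out 2^3: since 17 ≡ 1 (mod 8), (2/17) = +1, so (2/17)^3 = +1.
Reached (1/17) = 1. Collecting the sign flips along the way, the symbol is +1.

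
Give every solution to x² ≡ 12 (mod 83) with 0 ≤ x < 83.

Since 83 ≡ 3 (mod 4), a square root of 12 is 12^((83+1)/4) = 12^21 mod 83.
Repeated squaring: 12^2≡61, 12^4≡69, 12^8≡30, 12^16≡70 (mod 83).
12^21 = 12^(16+4+1) ≡ 26 (mod 83).
Check: 26² = 676 ≡ 12 (mod 83). The two roots are 26 and 57.

26, 57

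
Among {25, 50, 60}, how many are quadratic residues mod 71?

(25/71) = +1 → QR.
(50/71) = +1 → QR.
(60/71) = +1 → QR.
Total quadratic residues among the 3: 3.

3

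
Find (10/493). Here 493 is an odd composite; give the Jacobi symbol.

1

Pull out 2: since 493 ≡ 5 (mod 8), (2/493) = -1.
Reciprocity: 5 ≡ 1 and 493 ≡ 1 (mod 4), so (5/493) = +(493/5).
Reduce top mod 5: now compute (3/5).
Reciprocity: 3 ≡ 3 and 5 ≡ 1 (mod 4), so (3/5) = +(5/3).
Reduce top mod 3: now compute (2/3).
Pull out 2: since 3 ≡ 3 (mod 8), (2/3) = -1.
Reached (1/3) = 1. Collecting the sign flips along the way, the symbol is +1.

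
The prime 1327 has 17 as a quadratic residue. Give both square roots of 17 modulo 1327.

Since 1327 ≡ 3 (mod 4), a square root of 17 is 17^((1327+1)/4) = 17^332 mod 1327.
Repeated squaring: 17^2≡289, 17^4≡1247, 17^8≡1092, 17^16≡818, 17^32≡316, 17^64≡331, 17^128≡747, 17^256≡669 (mod 1327).
17^332 = 17^(256+64+8+4) ≡ 743 (mod 1327).
Check: 743² = 552049 ≡ 17 (mod 1327). The two roots are 584 and 743.

584, 743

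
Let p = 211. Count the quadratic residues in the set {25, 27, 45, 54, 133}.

(25/211) = +1 → QR.
(27/211) = -1 → non-residue.
(45/211) = +1 → QR.
(54/211) = +1 → QR.
(133/211) = -1 → non-residue.
Total quadratic residues among the 5: 3.

3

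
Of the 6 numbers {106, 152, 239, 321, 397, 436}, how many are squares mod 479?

(106/479) = -1 → non-residue.
(152/479) = -1 → non-residue.
(239/479) = -1 → non-residue.
(321/479) = +1 → QR.
(397/479) = +1 → QR.
(436/479) = +1 → QR.
Total quadratic residues among the 6: 3.

3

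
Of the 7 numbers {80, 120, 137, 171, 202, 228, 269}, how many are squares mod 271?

2

(80/271) = +1 → QR.
(120/271) = -1 → non-residue.
(137/271) = -1 → non-residue.
(171/271) = -1 → non-residue.
(202/271) = -1 → non-residue.
(228/271) = +1 → QR.
(269/271) = -1 → non-residue.
Total quadratic residues among the 7: 2.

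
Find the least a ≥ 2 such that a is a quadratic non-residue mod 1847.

5

(2/1847) = +1, so 2 is a residue.
(3/1847) = +1, so 3 is a residue.
(4/1847) = +1, so 4 is a residue.
(5/1847) = −1, so 5 is the smallest positive non-residue mod 1847.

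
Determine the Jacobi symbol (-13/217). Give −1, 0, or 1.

First reduce: -13 ≡ 204 (mod 217).
Pull out 2^2: since 217 ≡ 1 (mod 8), (2/217) = +1, so (2/217)^2 = +1.
Reciprocity: 51 ≡ 3 and 217 ≡ 1 (mod 4), so (51/217) = +(217/51).
Reduce top mod 51: now compute (13/51).
Reciprocity: 13 ≡ 1 and 51 ≡ 3 (mod 4), so (13/51) = +(51/13).
Reduce top mod 13: now compute (12/13).
Pull out 2^2: since 13 ≡ 5 (mod 8), (2/13) = -1, so (2/13)^2 = +1.
Reciprocity: 3 ≡ 3 and 13 ≡ 1 (mod 4), so (3/13) = +(13/3).
Reduce top mod 3: now compute (1/3).
Reached (1/3) = 1. Collecting the sign flips along the way, the symbol is +1.

1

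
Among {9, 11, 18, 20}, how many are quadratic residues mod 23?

(9/23) = +1 → QR.
(11/23) = -1 → non-residue.
(18/23) = +1 → QR.
(20/23) = -1 → non-residue.
Total quadratic residues among the 4: 2.

2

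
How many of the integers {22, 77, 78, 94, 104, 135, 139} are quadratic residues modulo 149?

2

(22/149) = +1 → QR.
(77/149) = -1 → non-residue.
(78/149) = -1 → non-residue.
(94/149) = -1 → non-residue.
(104/149) = +1 → QR.
(135/149) = -1 → non-residue.
(139/149) = -1 → non-residue.
Total quadratic residues among the 7: 2.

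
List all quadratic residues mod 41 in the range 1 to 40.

Square k = 1,…,20 (k and 41−k give the same square):
1²=1, 2²=4, 3²=9, 4²=16, 5²=25, 6²=36, 7²≡8, 8²≡23, 9²≡40, 10²≡18, 11²≡39, 12²≡21, 13²≡5, 14²≡32, 15²≡20, 16²≡10, 17²≡2, 18²≡37, 19²≡33, 20²≡31 (mod 41).
So the quadratic residues mod 41 are {1, 2, 4, 5, 8, 9, 10, 16, 18, 20, 21, 23, 25, 31, 32, 33, 36, 37, 39, 40}.

1,2,4,5,8,9,10,16,18,20,21,23,25,31,32,33,36,37,39,40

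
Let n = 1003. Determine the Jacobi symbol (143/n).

-1

Reciprocity: 143 ≡ 3 and 1003 ≡ 3 (mod 4), so (143/1003) = −(1003/143).
Reduce top mod 143: now compute (2/143).
Pull out 2: since 143 ≡ 7 (mod 8), (2/143) = +1.
Reached (1/143) = 1. Collecting the sign flips along the way, the symbol is -1.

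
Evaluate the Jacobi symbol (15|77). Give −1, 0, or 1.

1

Reciprocity: 15 ≡ 3 and 77 ≡ 1 (mod 4), so (15/77) = +(77/15).
Reduce top mod 15: now compute (2/15).
Pull out 2: since 15 ≡ 7 (mod 8), (2/15) = +1.
Reached (1/15) = 1. Collecting the sign flips along the way, the symbol is +1.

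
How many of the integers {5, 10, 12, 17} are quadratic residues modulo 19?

2

(5/19) = +1 → QR.
(10/19) = -1 → non-residue.
(12/19) = -1 → non-residue.
(17/19) = +1 → QR.
Total quadratic residues among the 4: 2.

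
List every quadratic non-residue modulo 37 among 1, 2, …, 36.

2 5 6 8 13 14 15 17 18 19 20 22 23 24 29 31 32 35

Square k = 1,…,18 (k and 37−k give the same square):
1²=1, 2²=4, 3²=9, 4²=16, 5²=25, 6²=36, 7²≡12, 8²≡27, 9²≡7, 10²≡26, 11²≡10, 12²≡33, 13²≡21, 14²≡11, 15²≡3, 16²≡34, 17²≡30, 18²≡28 (mod 37).
The residues are {1, 3, 4, 7, 9, 10, 11, 12, 16, 21, 25, 26, 27, 28, 30, 33, 34, 36}; the non-residues are the remaining 18 nonzero classes.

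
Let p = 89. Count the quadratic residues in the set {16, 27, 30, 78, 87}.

(16/89) = +1 → QR.
(27/89) = -1 → non-residue.
(30/89) = -1 → non-residue.
(78/89) = +1 → QR.
(87/89) = +1 → QR.
Total quadratic residues among the 5: 3.

3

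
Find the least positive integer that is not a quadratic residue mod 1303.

3

(2/1303) = +1, so 2 is a residue.
(3/1303) = −1, so 3 is the smallest positive non-residue mod 1303.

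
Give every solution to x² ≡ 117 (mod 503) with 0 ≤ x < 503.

Since 503 ≡ 3 (mod 4), a square root of 117 is 117^((503+1)/4) = 117^126 mod 503.
Repeated squaring: 117^2≡108, 117^4≡95, 117^8≡474, 117^16≡338, 117^32≡63, 117^64≡448 (mod 503).
117^126 = 117^(64+32+16+8+4+2) ≡ 368 (mod 503).
Check: 368² = 135424 ≡ 117 (mod 503). The two roots are 135 and 368.

135, 368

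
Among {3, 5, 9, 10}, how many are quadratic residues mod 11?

3

(3/11) = +1 → QR.
(5/11) = +1 → QR.
(9/11) = +1 → QR.
(10/11) = -1 → non-residue.
Total quadratic residues among the 4: 3.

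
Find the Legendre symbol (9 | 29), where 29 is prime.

Reciprocity: 9 ≡ 1 and 29 ≡ 1 (mod 4), so (9/29) = +(29/9).
Reduce top mod 9: now compute (2/9).
Pull out 2: since 9 ≡ 1 (mod 8), (2/9) = +1.
Reached (1/9) = 1. Collecting the sign flips along the way, the symbol is +1.

1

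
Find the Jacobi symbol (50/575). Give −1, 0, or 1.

Pull out 2: since 575 ≡ 7 (mod 8), (2/575) = +1.
Reciprocity: 25 ≡ 1 and 575 ≡ 3 (mod 4), so (25/575) = +(575/25).
Reduce top mod 25: now compute (0/25).
Top reduces to 0: gcd > 1, so the symbol is 0.

0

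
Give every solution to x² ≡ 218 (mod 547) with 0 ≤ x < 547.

232, 315

Since 547 ≡ 3 (mod 4), a square root of 218 is 218^((547+1)/4) = 218^137 mod 547.
Repeated squaring: 218^2≡482, 218^4≡396, 218^8≡374, 218^16≡391, 218^32≡268, 218^64≡167, 218^128≡539 (mod 547).
218^137 = 218^(128+8+1) ≡ 315 (mod 547).
Check: 315² = 99225 ≡ 218 (mod 547). The two roots are 232 and 315.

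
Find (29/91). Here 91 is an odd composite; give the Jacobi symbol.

Reciprocity: 29 ≡ 1 and 91 ≡ 3 (mod 4), so (29/91) = +(91/29).
Reduce top mod 29: now compute (4/29).
Pull out 2^2: since 29 ≡ 5 (mod 8), (2/29) = -1, so (2/29)^2 = +1.
Reached (1/29) = 1. Collecting the sign flips along the way, the symbol is +1.

1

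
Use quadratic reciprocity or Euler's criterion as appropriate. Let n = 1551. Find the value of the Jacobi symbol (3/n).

0

Reciprocity: 3 ≡ 3 and 1551 ≡ 3 (mod 4), so (3/1551) = −(1551/3).
Reduce top mod 3: now compute (0/3).
Top reduces to 0: gcd > 1, so the symbol is 0.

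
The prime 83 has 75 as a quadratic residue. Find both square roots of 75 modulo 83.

Since 83 ≡ 3 (mod 4), a square root of 75 is 75^((83+1)/4) = 75^21 mod 83.
Repeated squaring: 75^2≡64, 75^4≡29, 75^8≡11, 75^16≡38 (mod 83).
75^21 = 75^(16+4+1) ≡ 65 (mod 83).
Check: 65² = 4225 ≡ 75 (mod 83). The two roots are 18 and 65.

18, 65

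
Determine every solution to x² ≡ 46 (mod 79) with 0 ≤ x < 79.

21, 58

Since 79 ≡ 3 (mod 4), a square root of 46 is 46^((79+1)/4) = 46^20 mod 79.
Repeated squaring: 46^2≡62, 46^4≡52, 46^8≡18, 46^16≡8 (mod 79).
46^20 = 46^(16+4) ≡ 21 (mod 79).
Check: 21² = 441 ≡ 46 (mod 79). The two roots are 21 and 58.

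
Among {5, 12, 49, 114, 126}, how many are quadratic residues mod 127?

1

(5/127) = -1 → non-residue.
(12/127) = -1 → non-residue.
(49/127) = +1 → QR.
(114/127) = -1 → non-residue.
(126/127) = -1 → non-residue.
Total quadratic residues among the 5: 1.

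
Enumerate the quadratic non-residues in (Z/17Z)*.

3, 5, 6, 7, 10, 11, 12, 14

Square k = 1,…,8 (k and 17−k give the same square):
1²=1, 2²=4, 3²=9, 4²=16, 5²≡8, 6²≡2, 7²≡15, 8²≡13 (mod 17).
The residues are {1, 2, 4, 8, 9, 13, 15, 16}; the non-residues are the remaining 8 nonzero classes.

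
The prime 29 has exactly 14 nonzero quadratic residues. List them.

1,4,5,6,7,9,13,16,20,22,23,24,25,28

Square k = 1,…,14 (k and 29−k give the same square):
1²=1, 2²=4, 3²=9, 4²=16, 5²=25, 6²≡7, 7²≡20, 8²≡6, 9²≡23, 10²≡13, 11²≡5, 12²≡28, 13²≡24, 14²≡22 (mod 29).
So the quadratic residues mod 29 are {1, 4, 5, 6, 7, 9, 13, 16, 20, 22, 23, 24, 25, 28}.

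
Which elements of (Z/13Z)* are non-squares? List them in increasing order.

Square k = 1,…,6 (k and 13−k give the same square):
1²=1, 2²=4, 3²=9, 4²≡3, 5²≡12, 6²≡10 (mod 13).
The residues are {1, 3, 4, 9, 10, 12}; the non-residues are the remaining 6 nonzero classes.

2,5,6,7,8,11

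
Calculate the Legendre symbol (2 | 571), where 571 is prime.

Pull out 2: since 571 ≡ 3 (mod 8), (2/571) = -1.
Reached (1/571) = 1. Collecting the sign flips along the way, the symbol is -1.

-1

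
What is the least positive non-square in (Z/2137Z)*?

5

(2/2137) = +1, so 2 is a residue.
(3/2137) = +1, so 3 is a residue.
(4/2137) = +1, so 4 is a residue.
(5/2137) = −1, so 5 is the smallest positive non-residue mod 2137.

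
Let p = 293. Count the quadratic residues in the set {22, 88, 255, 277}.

(22/293) = +1 → QR.
(88/293) = +1 → QR.
(255/293) = +1 → QR.
(277/293) = +1 → QR.
Total quadratic residues among the 4: 4.

4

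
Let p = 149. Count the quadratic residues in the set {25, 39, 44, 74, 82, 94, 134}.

(25/149) = +1 → QR.
(39/149) = +1 → QR.
(44/149) = -1 → non-residue.
(74/149) = -1 → non-residue.
(82/149) = +1 → QR.
(94/149) = -1 → non-residue.
(134/149) = -1 → non-residue.
Total quadratic residues among the 7: 3.

3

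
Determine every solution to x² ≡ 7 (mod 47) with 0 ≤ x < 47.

Since 47 ≡ 3 (mod 4), a square root of 7 is 7^((47+1)/4) = 7^12 mod 47.
Repeated squaring: 7^2≡2, 7^4≡4, 7^8≡16 (mod 47).
7^12 = 7^(8+4) ≡ 17 (mod 47).
Check: 17² = 289 ≡ 7 (mod 47). The two roots are 17 and 30.

17, 30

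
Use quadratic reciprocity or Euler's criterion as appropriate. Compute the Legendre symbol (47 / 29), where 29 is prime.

-1

First reduce: 47 ≡ 18 (mod 29).
Pull out 2: since 29 ≡ 5 (mod 8), (2/29) = -1.
Reciprocity: 9 ≡ 1 and 29 ≡ 1 (mod 4), so (9/29) = +(29/9).
Reduce top mod 9: now compute (2/9).
Pull out 2: since 9 ≡ 1 (mod 8), (2/9) = +1.
Reached (1/9) = 1. Collecting the sign flips along the way, the symbol is -1.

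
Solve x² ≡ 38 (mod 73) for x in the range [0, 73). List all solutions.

29, 44

73 ≡ 1 (mod 4), so we find a root by search.
Trying successive values, 29² = 841 ≡ 38 (mod 73). The other root is 73 − 29 = 44.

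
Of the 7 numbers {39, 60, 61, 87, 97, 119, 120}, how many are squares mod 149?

(39/149) = +1 → QR.
(60/149) = -1 → non-residue.
(61/149) = +1 → QR.
(87/149) = -1 → non-residue.
(97/149) = -1 → non-residue.
(119/149) = +1 → QR.
(120/149) = +1 → QR.
Total quadratic residues among the 7: 4.

4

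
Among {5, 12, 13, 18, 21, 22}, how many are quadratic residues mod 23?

(5/23) = -1 → non-residue.
(12/23) = +1 → QR.
(13/23) = +1 → QR.
(18/23) = +1 → QR.
(21/23) = -1 → non-residue.
(22/23) = -1 → non-residue.
Total quadratic residues among the 6: 3.

3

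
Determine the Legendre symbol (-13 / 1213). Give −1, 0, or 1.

1

First reduce: -13 ≡ 1200 (mod 1213).
Pull out 2^4: since 1213 ≡ 5 (mod 8), (2/1213) = -1, so (2/1213)^4 = +1.
Reciprocity: 75 ≡ 3 and 1213 ≡ 1 (mod 4), so (75/1213) = +(1213/75).
Reduce top mod 75: now compute (13/75).
Reciprocity: 13 ≡ 1 and 75 ≡ 3 (mod 4), so (13/75) = +(75/13).
Reduce top mod 13: now compute (10/13).
Pull out 2: since 13 ≡ 5 (mod 8), (2/13) = -1.
Reciprocity: 5 ≡ 1 and 13 ≡ 1 (mod 4), so (5/13) = +(13/5).
Reduce top mod 5: now compute (3/5).
Reciprocity: 3 ≡ 3 and 5 ≡ 1 (mod 4), so (3/5) = +(5/3).
Reduce top mod 3: now compute (2/3).
Pull out 2: since 3 ≡ 3 (mod 8), (2/3) = -1.
Reached (1/3) = 1. Collecting the sign flips along the way, the symbol is +1.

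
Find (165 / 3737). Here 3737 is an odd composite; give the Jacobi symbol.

Reciprocity: 165 ≡ 1 and 3737 ≡ 1 (mod 4), so (165/3737) = +(3737/165).
Reduce top mod 165: now compute (107/165).
Reciprocity: 107 ≡ 3 and 165 ≡ 1 (mod 4), so (107/165) = +(165/107).
Reduce top mod 107: now compute (58/107).
Pull out 2: since 107 ≡ 3 (mod 8), (2/107) = -1.
Reciprocity: 29 ≡ 1 and 107 ≡ 3 (mod 4), so (29/107) = +(107/29).
Reduce top mod 29: now compute (20/29).
Pull out 2^2: since 29 ≡ 5 (mod 8), (2/29) = -1, so (2/29)^2 = +1.
Reciprocity: 5 ≡ 1 and 29 ≡ 1 (mod 4), so (5/29) = +(29/5).
Reduce top mod 5: now compute (4/5).
Pull out 2^2: since 5 ≡ 5 (mod 8), (2/5) = -1, so (2/5)^2 = +1.
Reached (1/5) = 1. Collecting the sign flips along the way, the symbol is -1.

-1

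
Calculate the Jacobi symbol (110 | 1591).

1

Pull out 2: since 1591 ≡ 7 (mod 8), (2/1591) = +1.
Reciprocity: 55 ≡ 3 and 1591 ≡ 3 (mod 4), so (55/1591) = −(1591/55).
Reduce top mod 55: now compute (51/55).
Reciprocity: 51 ≡ 3 and 55 ≡ 3 (mod 4), so (51/55) = −(55/51).
Reduce top mod 51: now compute (4/51).
Pull out 2^2: since 51 ≡ 3 (mod 8), (2/51) = -1, so (2/51)^2 = +1.
Reached (1/51) = 1. Collecting the sign flips along the way, the symbol is +1.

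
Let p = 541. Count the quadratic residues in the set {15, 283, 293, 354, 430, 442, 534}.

3

(15/541) = +1 → QR.
(283/541) = -1 → non-residue.
(293/541) = -1 → non-residue.
(354/541) = +1 → QR.
(430/541) = -1 → non-residue.
(442/541) = -1 → non-residue.
(534/541) = +1 → QR.
Total quadratic residues among the 7: 3.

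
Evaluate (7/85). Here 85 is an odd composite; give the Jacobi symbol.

Reciprocity: 7 ≡ 3 and 85 ≡ 1 (mod 4), so (7/85) = +(85/7).
Reduce top mod 7: now compute (1/7).
Reached (1/7) = 1. Collecting the sign flips along the way, the symbol is +1.

1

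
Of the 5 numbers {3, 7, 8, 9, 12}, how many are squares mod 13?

(3/13) = +1 → QR.
(7/13) = -1 → non-residue.
(8/13) = -1 → non-residue.
(9/13) = +1 → QR.
(12/13) = +1 → QR.
Total quadratic residues among the 5: 3.

3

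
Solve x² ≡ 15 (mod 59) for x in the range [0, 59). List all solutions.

Since 59 ≡ 3 (mod 4), a square root of 15 is 15^((59+1)/4) = 15^15 mod 59.
Repeated squaring: 15^2≡48, 15^4≡3, 15^8≡9 (mod 59).
15^15 = 15^(8+4+2+1) ≡ 29 (mod 59).
Check: 29² = 841 ≡ 15 (mod 59). The two roots are 29 and 30.

29, 30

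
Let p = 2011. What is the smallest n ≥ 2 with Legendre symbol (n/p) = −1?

2

(2/2011) = −1, so 2 is the smallest positive non-residue mod 2011.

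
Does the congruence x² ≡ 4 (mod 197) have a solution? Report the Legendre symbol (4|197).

Euler's criterion: (4/197) ≡ 4^98 (mod 197).
4^2 ≡ 16 (mod 197)
4^4 ≡ 59 (mod 197)
4^8 ≡ 132 (mod 197)
4^16 ≡ 88 (mod 197)
4^32 ≡ 61 (mod 197)
4^64 ≡ 175 (mod 197)
4^98 = 4^(64+32+2) ≡ 1 (mod 197).
Result is 1, so (4/197) = 1.

1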